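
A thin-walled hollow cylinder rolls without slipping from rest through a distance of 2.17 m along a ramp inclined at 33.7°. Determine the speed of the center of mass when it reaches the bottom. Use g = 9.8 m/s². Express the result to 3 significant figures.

v ≈ 3.44 m/s

With I = MR², the ratio k = I/(MR²) is 1.
Since it rolls without slipping, ω = v/R and KE = ½Mv² + ½Iω² = ½(1+k)Mv² = Mv².
The vertical drop is h = L sinθ = 2.17 × sin33.7° = 1.204 m.
Energy conservation: Mgh = Mv², so v = √(2gh/(1+k)) = √(2 × 9.8 × 1.204 / 2) ≈ 3.44 m/s.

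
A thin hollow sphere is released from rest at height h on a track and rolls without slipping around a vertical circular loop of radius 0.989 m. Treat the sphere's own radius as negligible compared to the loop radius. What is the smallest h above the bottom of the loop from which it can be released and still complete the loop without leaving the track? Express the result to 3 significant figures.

For this body I = (2/3)MR², i.e. k = I/(MR²) = 2/3.
At the top, contact is just lost when gravity alone supplies the centripetal force: Mg = Mv_top²/r, i.e. v_top² = gr.
With ω = v/R, the kinetic energy at speed v is ½(1+k)Mv² = (5/6)Mv².
Energy conservation from release (height h) to the top (height 2r): Mgh = Mg(2r) + (5/6)M·gr.
Thus h_min = 2r + (1+k)r/2 = r(2 + 1.667/2) = 0.989 × 2.833 ≈ 2.80 m.

h_min ≈ 2.80 m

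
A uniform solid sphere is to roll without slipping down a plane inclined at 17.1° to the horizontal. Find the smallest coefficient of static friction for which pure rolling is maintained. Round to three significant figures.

For this body I = (2/5)MR², i.e. k = I/(MR²) = 0.4.
Newton's second law down the slope: Mg sinθ − f = Ma. The torque equation fR = Iα (with α = a/R) gives f = kMa.
These give a = g sinθ/(1+k) and the required friction f = kMg sinθ/(1+k).
The normal force is N = Mg cosθ, so μ_min = f/N = k tanθ/(1+k).
μ_min = 0.4 × tan17.1° / 1.4 ≈ 0.0879.

μ_min ≈ 0.0879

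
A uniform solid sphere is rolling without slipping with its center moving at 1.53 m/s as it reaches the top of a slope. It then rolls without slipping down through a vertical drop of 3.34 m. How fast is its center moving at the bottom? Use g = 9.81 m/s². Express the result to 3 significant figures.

v ≈ 7.01 m/s

For this body I = (2/5)MR², i.e. k = I/(MR²) = 0.4.
Rolling without slipping gives ω = v/R, so the total kinetic energy is ½Mv² + ½Iω² = ½(1+k)Mv² = (7/10)Mv².
Energy conservation: (7/10)Mv₀² + Mgh = (7/10)Mv², so v² = v₀² + 2gh/(1+k).
v = √(1.53² + 2×9.81×3.34/1.4) = √49.15 ≈ 7.01 m/s.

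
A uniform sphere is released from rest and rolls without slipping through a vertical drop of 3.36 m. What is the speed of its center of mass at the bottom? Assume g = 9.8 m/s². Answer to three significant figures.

v ≈ 6.86 m/s

The moment of inertia is (2/5)MR², giving k ≡ I/(MR²) = 0.4.
Pure rolling means v = ωR; then KE = ½Mv² + ½I(v/R)² = ½(1+k)Mv² = (7/10)Mv².
Energy conservation: Mgh = (7/10)Mv², so v = √(2gh/(1+k)) = √(2 × 9.8 × 3.36 / 1.4) ≈ 6.86 m/s.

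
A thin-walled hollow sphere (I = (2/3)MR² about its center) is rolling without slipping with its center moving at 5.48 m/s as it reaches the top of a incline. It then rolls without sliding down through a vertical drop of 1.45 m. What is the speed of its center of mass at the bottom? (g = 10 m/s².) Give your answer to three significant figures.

Here I = (2/3)MR², so the shape factor k = I/(MR²) = 2/3.
Rolling without slipping gives ω = v/R, so the total kinetic energy is ½Mv² + ½Iω² = ½(1+k)Mv² = (5/6)Mv².
Conserving energy between top and bottom: (5/6)Mv² = (5/6)Mv₀² + Mgh, hence v² = v₀² + 2gh/(1+k).
v = √(5.48² + 2×10×1.45/1.667) = √47.43 ≈ 6.89 m/s.

v ≈ 6.89 m/s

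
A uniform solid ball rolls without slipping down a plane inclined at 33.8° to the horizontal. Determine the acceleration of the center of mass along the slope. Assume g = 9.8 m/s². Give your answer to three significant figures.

a ≈ 3.89 m/s²

Here I = (2/5)MR², so the shape factor k = I/(MR²) = 0.4.
Newton's second law down the slope: Mg sinθ − f = Ma. The torque equation fR = Iα (with α = a/R) gives f = kMa.
Eliminating f: Mg sinθ = (1+k)Ma, so a = g sinθ/(1+k) = 9.8 × sin33.8° / 1.4 ≈ 3.89 m/s².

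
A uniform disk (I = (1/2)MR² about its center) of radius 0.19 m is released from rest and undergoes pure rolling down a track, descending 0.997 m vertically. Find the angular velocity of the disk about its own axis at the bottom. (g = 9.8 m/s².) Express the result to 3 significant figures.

ω ≈ 19.0 rad/s

With I = (1/2)MR², the ratio k = I/(MR²) is 0.5.
Since it rolls without slipping, ω = v/R and KE = ½Mv² + ½Iω² = ½(1+k)Mv² = (3/4)Mv².
Energy conservation Mgh = ½(1+k)Mv² gives v = √(2gh/(1+k)) = √(2 × 9.8 × 0.997 / 1.5) = 3.609 m/s.
The angular speed follows from ω = v/R = 3.609/0.19 ≈ 19.0 rad/s.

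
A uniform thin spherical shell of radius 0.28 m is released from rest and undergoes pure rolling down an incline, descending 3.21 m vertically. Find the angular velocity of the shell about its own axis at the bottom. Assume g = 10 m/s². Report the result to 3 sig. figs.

ω ≈ 22.2 rad/s

The moment of inertia is (2/3)MR², giving k ≡ I/(MR²) = 2/3.
The rolling condition ω = v/R makes the rotational term ½I(v/R)² = ½kMv², so KE_total = ½(1+k)Mv² = (5/6)Mv².
Energy conservation Mgh = ½(1+k)Mv² gives v = √(2gh/(1+k)) = √(2 × 10 × 3.21 / 1.667) = 6.206 m/s.
The angular speed follows from ω = v/R = 6.206/0.28 ≈ 22.2 rad/s.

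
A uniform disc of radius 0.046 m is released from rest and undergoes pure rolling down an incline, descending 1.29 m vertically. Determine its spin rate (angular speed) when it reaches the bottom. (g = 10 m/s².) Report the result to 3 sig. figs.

ω ≈ 90.2 rad/s

The moment of inertia is (1/2)MR², giving k ≡ I/(MR²) = 0.5.
The rolling condition ω = v/R makes the rotational term ½I(v/R)² = ½kMv², so KE_total = ½(1+k)Mv² = (3/4)Mv².
Energy conservation Mgh = ½(1+k)Mv² gives v = √(2gh/(1+k)) = √(2 × 10 × 1.29 / 1.5) = 4.147 m/s.
Then ω = v/R = 4.147 / 0.046 ≈ 90.2 rad/s.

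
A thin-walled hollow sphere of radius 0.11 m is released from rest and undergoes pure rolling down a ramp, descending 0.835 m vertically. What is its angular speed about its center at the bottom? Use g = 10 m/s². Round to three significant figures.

For this body I = (2/3)MR², i.e. k = I/(MR²) = 2/3.
Since it rolls without slipping, ω = v/R and KE = ½Mv² + ½Iω² = ½(1+k)Mv² = (5/6)Mv².
Energy conservation Mgh = ½(1+k)Mv² gives v = √(2gh/(1+k)) = √(2 × 10 × 0.835 / 1.667) = 3.165 m/s.
The angular speed follows from ω = v/R = 3.165/0.11 ≈ 28.8 rad/s.

ω ≈ 28.8 rad/s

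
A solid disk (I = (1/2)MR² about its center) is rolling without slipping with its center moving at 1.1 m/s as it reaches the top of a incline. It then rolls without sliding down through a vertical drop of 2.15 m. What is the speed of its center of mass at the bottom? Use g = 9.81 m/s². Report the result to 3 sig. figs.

v ≈ 5.42 m/s

For this body I = (1/2)MR², i.e. k = I/(MR²) = 0.5.
Rolling without slipping gives ω = v/R, so the total kinetic energy is ½Mv² + ½Iω² = ½(1+k)Mv² = (3/4)Mv².
Energy conservation: (3/4)Mv₀² + Mgh = (3/4)Mv², so v² = v₀² + 2gh/(1+k).
v = √(1.1² + 2×9.81×2.15/1.5) = √29.33 ≈ 5.42 m/s.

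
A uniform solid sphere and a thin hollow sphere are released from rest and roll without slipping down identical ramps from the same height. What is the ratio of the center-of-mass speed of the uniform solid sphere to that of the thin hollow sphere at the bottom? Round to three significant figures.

Each satisfies Mgh = ½(1+k)Mv² with k = I/(MR²), so v ∝ 1/√(1+k).
For the uniform solid sphere k = 0.4; for the thin hollow sphere k = 2/3.
v₁/v₂ = √((1+k₂)/(1+k₁)) = √(1.667/1.4) ≈ 1.09.

v_ratio ≈ 1.09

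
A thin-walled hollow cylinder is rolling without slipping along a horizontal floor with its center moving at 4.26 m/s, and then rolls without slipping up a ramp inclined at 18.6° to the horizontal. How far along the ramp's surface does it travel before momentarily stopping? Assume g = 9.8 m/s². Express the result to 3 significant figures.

With I = MR², the ratio k = I/(MR²) is 1.
Pure rolling means v = ωR; then KE = ½Mv² + ½I(v/R)² = ½(1+k)Mv² = Mv².
Setting this equal to Mgh gives the vertical rise h = (1+k)v₀²/(2g) = 2×4.26²/(2×9.8) = 1.852 m.
Along the incline, d = h/sinθ = 1.852/sin18.6° ≈ 5.81 m.

d ≈ 5.81 m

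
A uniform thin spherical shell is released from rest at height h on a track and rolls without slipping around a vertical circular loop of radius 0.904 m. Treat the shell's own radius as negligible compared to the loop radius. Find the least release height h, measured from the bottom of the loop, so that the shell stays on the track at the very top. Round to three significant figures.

h_min ≈ 2.56 m

Here I = (2/3)MR², so the shape factor k = I/(MR²) = 2/3.
At the top, contact is just lost when gravity alone supplies the centripetal force: Mg = Mv_top²/r, i.e. v_top² = gr.
With ω = v/R, the kinetic energy at speed v is ½(1+k)Mv² = (5/6)Mv².
Energy conservation from release (height h) to the top (height 2r): Mgh = Mg(2r) + (5/6)M·gr.
Thus h_min = 2r + (1+k)r/2 = r(2 + 1.667/2) = 0.904 × 2.833 ≈ 2.56 m.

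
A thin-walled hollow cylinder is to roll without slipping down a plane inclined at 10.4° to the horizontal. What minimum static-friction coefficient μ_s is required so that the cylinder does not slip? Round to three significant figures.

μ_min ≈ 0.0918

The moment of inertia is MR², giving k ≡ I/(MR²) = 1.
Translational: Mg sinθ − f = Ma. Rotational about the CM: fR = Iα = kMRa, so f = kMa.
These give a = g sinθ/(1+k) and the required friction f = kMg sinθ/(1+k).
The normal force is N = Mg cosθ, so μ_min = f/N = k tanθ/(1+k).
μ_min = 1 × tan10.4° / 2 ≈ 0.0918.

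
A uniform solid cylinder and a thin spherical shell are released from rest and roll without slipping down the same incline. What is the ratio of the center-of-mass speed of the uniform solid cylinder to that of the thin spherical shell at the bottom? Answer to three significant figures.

Each satisfies Mgh = ½(1+k)Mv² with k = I/(MR²), so v ∝ 1/√(1+k).
For the uniform solid cylinder k = 0.5; for the thin spherical shell k = 2/3.
v₁/v₂ = √((1+k₂)/(1+k₁)) = √(1.667/1.5) ≈ 1.05.

v_ratio ≈ 1.05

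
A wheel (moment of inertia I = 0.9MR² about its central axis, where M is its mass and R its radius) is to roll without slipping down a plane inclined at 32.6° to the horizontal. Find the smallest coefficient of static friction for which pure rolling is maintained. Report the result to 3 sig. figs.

μ_min ≈ 0.303

Here I = 0.9MR², so the shape factor k = I/(MR²) = 0.9.
Newton's second law down the slope: Mg sinθ − f = Ma. The torque equation fR = Iα (with α = a/R) gives f = kMa.
These give a = g sinθ/(1+k) and the required friction f = kMg sinθ/(1+k).
With N = Mg cosθ, the no-slip condition f ≤ μN gives μ_min = f/N = k tanθ/(1+k).
μ_min = 0.9 × tan32.6° / 1.9 ≈ 0.303.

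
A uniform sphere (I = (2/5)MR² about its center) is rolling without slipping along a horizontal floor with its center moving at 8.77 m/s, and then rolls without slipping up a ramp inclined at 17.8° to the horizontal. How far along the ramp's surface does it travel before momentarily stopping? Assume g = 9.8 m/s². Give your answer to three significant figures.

For this body I = (2/5)MR², i.e. k = I/(MR²) = 0.4.
Since it rolls without slipping, ω = v/R and KE = ½Mv² + ½Iω² = ½(1+k)Mv² = (7/10)Mv².
Setting this equal to Mgh gives the vertical rise h = (1+k)v₀²/(2g) = 1.4×8.77²/(2×9.8) = 5.494 m.
Along the incline, d = h/sinθ = 5.494/sin17.8° ≈ 18.0 m.

d ≈ 18.0 m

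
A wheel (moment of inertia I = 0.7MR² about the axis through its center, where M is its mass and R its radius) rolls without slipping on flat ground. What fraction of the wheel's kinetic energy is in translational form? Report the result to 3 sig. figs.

fraction ≈ 0.588

For this body I = 0.7MR², i.e. k = I/(MR²) = 0.7.
Since ω = v/R, the translational part is ½Mv² and the rotational part is ½I(v/R)² = ½kMv²; the total is ½(1+k)Mv².
The translational fraction is therefore 1/(1+k) = 1/1.7 ≈ 0.588.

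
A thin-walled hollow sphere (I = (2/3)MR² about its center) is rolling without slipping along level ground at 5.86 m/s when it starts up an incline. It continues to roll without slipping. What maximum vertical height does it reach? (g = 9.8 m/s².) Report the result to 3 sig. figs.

Here I = (2/3)MR², so the shape factor k = I/(MR²) = 2/3.
Since it rolls without slipping, ω = v/R and KE = ½Mv² + ½Iω² = ½(1+k)Mv² = (5/6)Mv².
All of this converts to potential energy at the highest point: (5/6)Mv₀² = Mgh.
Thus h = (1+k)v₀²/(2g) = 1.667 × 5.86² / (2 × 9.8) ≈ 2.92 m.

h ≈ 2.92 m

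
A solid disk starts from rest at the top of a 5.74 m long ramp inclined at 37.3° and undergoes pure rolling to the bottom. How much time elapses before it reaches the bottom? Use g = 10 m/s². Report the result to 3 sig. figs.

For this body I = (1/2)MR², i.e. k = I/(MR²) = 0.5.
Translational: Mg sinθ − f = Ma. Rotational about the CM: fR = Iα = kMRa, so f = kMa.
Hence a = g sinθ/(1+k) = 10×sin37.3°/1.5 = 4.04 m/s².
Starting from rest, L = ½at², so t = √(2L/a) = √(2×5.74/4.04) ≈ 1.69 s.

t ≈ 1.69 s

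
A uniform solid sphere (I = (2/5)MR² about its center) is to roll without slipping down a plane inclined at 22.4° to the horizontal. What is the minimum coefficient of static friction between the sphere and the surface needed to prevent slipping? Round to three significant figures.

Here I = (2/5)MR², so the shape factor k = I/(MR²) = 0.4.
Along the incline Mg sinθ − f = Ma, and torque about the center fR = Iα = kMR²(a/R) gives f = kMa.
These give a = g sinθ/(1+k) and the required friction f = kMg sinθ/(1+k).
With N = Mg cosθ, the no-slip condition f ≤ μN gives μ_min = f/N = k tanθ/(1+k).
μ_min = 0.4 × tan22.4° / 1.4 ≈ 0.118.

μ_min ≈ 0.118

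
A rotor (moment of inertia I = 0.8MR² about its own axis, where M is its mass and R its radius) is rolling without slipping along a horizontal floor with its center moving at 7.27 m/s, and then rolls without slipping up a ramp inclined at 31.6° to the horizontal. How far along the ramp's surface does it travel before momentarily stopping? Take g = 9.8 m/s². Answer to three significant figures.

d ≈ 9.26 m

With I = 0.8MR², the ratio k = I/(MR²) is 0.8.
The rolling condition ω = v/R makes the rotational term ½I(v/R)² = ½kMv², so KE_total = ½(1+k)Mv² = (9/10)Mv².
Setting this equal to Mgh gives the vertical rise h = (1+k)v₀²/(2g) = 1.8×7.27²/(2×9.8) = 4.854 m.
The distance along the slope is d = h/sinθ = 4.854/sin31.6° ≈ 9.26 m.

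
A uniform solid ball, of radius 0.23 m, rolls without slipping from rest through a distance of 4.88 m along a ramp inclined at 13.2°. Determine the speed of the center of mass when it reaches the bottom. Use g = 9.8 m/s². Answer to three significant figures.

v ≈ 3.95 m/s

For this body I = (2/5)MR², i.e. k = I/(MR²) = 0.4.
Since it rolls without slipping, ω = v/R and KE = ½Mv² + ½Iω² = ½(1+k)Mv² = (7/10)Mv².
The vertical drop is h = L sinθ = 4.88 × sin13.2° = 1.114 m.
Energy conservation: Mgh = (7/10)Mv², so v = √(2gh/(1+k)) = √(2 × 9.8 × 1.114 / 1.4) ≈ 3.95 m/s.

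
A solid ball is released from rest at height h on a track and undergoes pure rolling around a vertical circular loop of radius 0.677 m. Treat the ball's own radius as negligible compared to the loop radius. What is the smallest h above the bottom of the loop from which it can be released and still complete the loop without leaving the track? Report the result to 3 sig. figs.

For this body I = (2/5)MR², i.e. k = I/(MR²) = 0.4.
At the top of the loop, the minimum-contact condition is Mg = Mv_top²/r, so v_top² = gr.
With ω = v/R, the kinetic energy at speed v is ½(1+k)Mv² = (7/10)Mv².
Energy conservation from release (height h) to the top (height 2r): Mgh = Mg(2r) + (7/10)M·gr.
Thus h_min = 2r + (1+k)r/2 = r(2 + 1.4/2) = 0.677 × 2.7 ≈ 1.83 m.

h_min ≈ 1.83 m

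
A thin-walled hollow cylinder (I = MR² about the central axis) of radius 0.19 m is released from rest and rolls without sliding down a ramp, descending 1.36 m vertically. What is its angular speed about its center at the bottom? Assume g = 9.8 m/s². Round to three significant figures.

ω ≈ 19.2 rad/s

With I = MR², the ratio k = I/(MR²) is 1.
Rolling without slipping gives ω = v/R, so the total kinetic energy is ½Mv² + ½Iω² = ½(1+k)Mv² = Mv².
Energy conservation Mgh = ½(1+k)Mv² gives v = √(2gh/(1+k)) = √(2 × 9.8 × 1.36 / 2) = 3.651 m/s.
Then ω = v/R = 3.651 / 0.19 ≈ 19.2 rad/s.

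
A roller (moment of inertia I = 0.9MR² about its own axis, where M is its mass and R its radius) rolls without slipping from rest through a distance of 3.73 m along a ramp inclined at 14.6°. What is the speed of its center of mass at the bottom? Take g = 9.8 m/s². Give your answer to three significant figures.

v ≈ 3.11 m/s

Here I = 0.9MR², so the shape factor k = I/(MR²) = 0.9.
The rolling condition ω = v/R makes the rotational term ½I(v/R)² = ½kMv², so KE_total = ½(1+k)Mv² = (19/20)Mv².
The vertical drop is h = L sinθ = 3.73 × sin14.6° = 0.9402 m.
Setting Mgh = (19/20)Mv² gives v = √(2gh/(1+k)) = √(2·9.8·0.9402/1.9) ≈ 3.11 m/s.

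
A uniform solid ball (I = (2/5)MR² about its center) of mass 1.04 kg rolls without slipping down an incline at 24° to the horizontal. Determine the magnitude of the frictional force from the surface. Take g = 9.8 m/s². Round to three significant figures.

f ≈ 1.18 N

For this body I = (2/5)MR², i.e. k = I/(MR²) = 0.4.
Translational: Mg sinθ − f = Ma. Rotational about the CM: fR = Iα = kMRa, so f = kMa.
Combining, a = g sinθ/(1+k) and f = kMa = kMg sinθ/(1+k).
f = 0.4 × 1.04 × 9.8 × sin24° / 1.4 ≈ 1.18 N.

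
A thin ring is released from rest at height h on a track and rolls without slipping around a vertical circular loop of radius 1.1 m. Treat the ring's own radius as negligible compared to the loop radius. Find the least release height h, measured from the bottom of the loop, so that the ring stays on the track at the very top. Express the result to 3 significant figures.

h_min ≈ 3.30 m

With I = MR², the ratio k = I/(MR²) is 1.
At the top, contact is just lost when gravity alone supplies the centripetal force: Mg = Mv_top²/r, i.e. v_top² = gr.
With ω = v/R, the kinetic energy at speed v is ½(1+k)Mv² = Mv².
Energy conservation from release (height h) to the top (height 2r): Mgh = Mg(2r) + M·gr.
Thus h_min = 2r + (1+k)r/2 = r(2 + 2/2) = 1.1 × 3 ≈ 3.30 m.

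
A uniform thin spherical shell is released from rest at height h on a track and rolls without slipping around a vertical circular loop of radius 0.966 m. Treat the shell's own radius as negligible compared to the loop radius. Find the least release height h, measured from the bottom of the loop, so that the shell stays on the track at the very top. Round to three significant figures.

For this body I = (2/3)MR², i.e. k = I/(MR²) = 2/3.
At the top, contact is just lost when gravity alone supplies the centripetal force: Mg = Mv_top²/r, i.e. v_top² = gr.
With ω = v/R, the kinetic energy at speed v is ½(1+k)Mv² = (5/6)Mv².
Energy conservation from release (height h) to the top (height 2r): Mgh = Mg(2r) + (5/6)M·gr.
Thus h_min = 2r + (1+k)r/2 = r(2 + 1.667/2) = 0.966 × 2.833 ≈ 2.74 m.

h_min ≈ 2.74 m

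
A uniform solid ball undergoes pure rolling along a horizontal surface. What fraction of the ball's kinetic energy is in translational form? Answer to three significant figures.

fraction ≈ 0.714

Here I = (2/5)MR², so the shape factor k = I/(MR²) = 0.4.
Since ω = v/R, the translational part is ½Mv² and the rotational part is ½I(v/R)² = ½kMv²; the total is ½(1+k)Mv².
The translational fraction is therefore 1/(1+k) = 1/1.4 ≈ 0.714.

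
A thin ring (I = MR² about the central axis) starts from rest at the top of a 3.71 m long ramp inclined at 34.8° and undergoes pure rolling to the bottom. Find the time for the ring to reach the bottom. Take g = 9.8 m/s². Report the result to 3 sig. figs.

With I = MR², the ratio k = I/(MR²) is 1.
Newton's second law down the slope: Mg sinθ − f = Ma. The torque equation fR = Iα (with α = a/R) gives f = kMa.
Hence a = g sinθ/(1+k) = 9.8×sin34.8°/2 = 2.796 m/s².
With constant a from rest, t = √(2L/a) = √(2·3.71/2.796) ≈ 1.63 s.

t ≈ 1.63 s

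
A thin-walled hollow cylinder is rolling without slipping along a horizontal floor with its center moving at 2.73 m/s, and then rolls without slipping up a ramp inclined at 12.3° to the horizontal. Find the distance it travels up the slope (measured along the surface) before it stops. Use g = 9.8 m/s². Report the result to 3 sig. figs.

With I = MR², the ratio k = I/(MR²) is 1.
Pure rolling means v = ωR; then KE = ½Mv² + ½I(v/R)² = ½(1+k)Mv² = Mv².
Setting this equal to Mgh gives the vertical rise h = (1+k)v₀²/(2g) = 2×2.73²/(2×9.8) = 0.7605 m.
Along the incline, d = h/sinθ = 0.7605/sin12.3° ≈ 3.57 m.

d ≈ 3.57 m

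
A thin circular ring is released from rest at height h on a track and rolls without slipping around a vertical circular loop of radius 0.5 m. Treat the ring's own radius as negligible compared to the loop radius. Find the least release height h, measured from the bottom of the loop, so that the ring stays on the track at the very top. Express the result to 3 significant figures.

With I = MR², the ratio k = I/(MR²) is 1.
At the top of the loop, the minimum-contact condition is Mg = Mv_top²/r, so v_top² = gr.
With ω = v/R, the kinetic energy at speed v is ½(1+k)Mv² = Mv².
Energy conservation from release (height h) to the top (height 2r): Mgh = Mg(2r) + M·gr.
Thus h_min = 2r + (1+k)r/2 = r(2 + 2/2) = 0.5 × 3 ≈ 1.50 m.

h_min ≈ 1.50 m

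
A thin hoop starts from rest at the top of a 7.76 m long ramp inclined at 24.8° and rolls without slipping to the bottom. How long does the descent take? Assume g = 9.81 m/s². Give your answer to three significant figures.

Here I = MR², so the shape factor k = I/(MR²) = 1.
Along the incline Mg sinθ − f = Ma, and torque about the center fR = Iα = kMR²(a/R) gives f = kMa.
Hence a = g sinθ/(1+k) = 9.81×sin24.8°/2 = 2.057 m/s².
With constant a from rest, t = √(2L/a) = √(2·7.76/2.057) ≈ 2.75 s.

t ≈ 2.75 s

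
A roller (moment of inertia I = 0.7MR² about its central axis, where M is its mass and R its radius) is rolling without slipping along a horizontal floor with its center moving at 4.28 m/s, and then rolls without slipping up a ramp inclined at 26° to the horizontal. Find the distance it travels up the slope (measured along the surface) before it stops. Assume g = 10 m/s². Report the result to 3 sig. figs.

Here I = 0.7MR², so the shape factor k = I/(MR²) = 0.7.
The rolling condition ω = v/R makes the rotational term ½I(v/R)² = ½kMv², so KE_total = ½(1+k)Mv² = (17/20)Mv².
Setting this equal to Mgh gives the vertical rise h = (1+k)v₀²/(2g) = 1.7×4.28²/(2×10) = 1.557 m.
Along the incline, d = h/sinθ = 1.557/sin26° ≈ 3.55 m.

d ≈ 3.55 m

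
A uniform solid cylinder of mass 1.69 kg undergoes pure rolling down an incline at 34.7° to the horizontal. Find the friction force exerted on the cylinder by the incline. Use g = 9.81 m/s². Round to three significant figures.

For this body I = (1/2)MR², i.e. k = I/(MR²) = 0.5.
Newton's second law down the slope: Mg sinθ − f = Ma. The torque equation fR = Iα (with α = a/R) gives f = kMa.
Combining, a = g sinθ/(1+k) and f = kMa = kMg sinθ/(1+k).
f = 0.5 × 1.69 × 9.81 × sin34.7° / 1.5 ≈ 3.15 N.

f ≈ 3.15 N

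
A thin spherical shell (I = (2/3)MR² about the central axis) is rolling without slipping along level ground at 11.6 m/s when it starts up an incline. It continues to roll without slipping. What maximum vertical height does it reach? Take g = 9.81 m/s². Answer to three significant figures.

h ≈ 11.4 m

For this body I = (2/3)MR², i.e. k = I/(MR²) = 2/3.
Rolling without slipping gives ω = v/R, so the total kinetic energy is ½Mv² + ½Iω² = ½(1+k)Mv² = (5/6)Mv².
All of this converts to potential energy at the highest point: (5/6)Mv₀² = Mgh.
Thus h = (1+k)v₀²/(2g) = 1.667 × 11.6² / (2 × 9.81) ≈ 11.4 m.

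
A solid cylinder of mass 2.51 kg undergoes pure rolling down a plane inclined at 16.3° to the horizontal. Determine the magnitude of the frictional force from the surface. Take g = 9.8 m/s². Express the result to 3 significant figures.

With I = (1/2)MR², the ratio k = I/(MR²) is 0.5.
Newton's second law down the slope: Mg sinθ − f = Ma. The torque equation fR = Iα (with α = a/R) gives f = kMa.
Combining, a = g sinθ/(1+k) and f = kMa = kMg sinθ/(1+k).
f = 0.5 × 2.51 × 9.8 × sin16.3° / 1.5 ≈ 2.30 N.

f ≈ 2.30 N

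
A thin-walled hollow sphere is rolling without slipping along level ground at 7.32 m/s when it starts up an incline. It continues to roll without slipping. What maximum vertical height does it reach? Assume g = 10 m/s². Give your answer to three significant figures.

h ≈ 4.47 m

Here I = (2/3)MR², so the shape factor k = I/(MR²) = 2/3.
Pure rolling means v = ωR; then KE = ½Mv² + ½I(v/R)² = ½(1+k)Mv² = (5/6)Mv².
At the top the kinetic energy is zero, so (5/6)Mv₀² = Mgh.
Thus h = (1+k)v₀²/(2g) = 1.667 × 7.32² / (2 × 10) ≈ 4.47 m.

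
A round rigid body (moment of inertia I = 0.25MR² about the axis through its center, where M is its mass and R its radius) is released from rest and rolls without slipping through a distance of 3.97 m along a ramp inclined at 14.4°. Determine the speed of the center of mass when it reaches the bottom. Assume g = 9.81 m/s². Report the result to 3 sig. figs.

Here I = 0.25MR², so the shape factor k = I/(MR²) = 0.25.
Pure rolling means v = ωR; then KE = ½Mv² + ½I(v/R)² = ½(1+k)Mv² = (5/8)Mv².
The vertical drop is h = L sinθ = 3.97 × sin14.4° = 0.9873 m.
Energy conservation: Mgh = (5/8)Mv², so v = √(2gh/(1+k)) = √(2 × 9.81 × 0.9873 / 1.25) ≈ 3.94 m/s.

v ≈ 3.94 m/s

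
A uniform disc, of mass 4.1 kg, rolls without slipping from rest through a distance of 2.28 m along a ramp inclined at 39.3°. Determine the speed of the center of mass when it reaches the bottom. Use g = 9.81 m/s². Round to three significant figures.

v ≈ 4.35 m/s

The moment of inertia is (1/2)MR², giving k ≡ I/(MR²) = 0.5.
Pure rolling means v = ωR; then KE = ½Mv² + ½I(v/R)² = ½(1+k)Mv² = (3/4)Mv².
The vertical drop is h = L sinθ = 2.28 × sin39.3° = 1.444 m.
Setting Mgh = (3/4)Mv² gives v = √(2gh/(1+k)) = √(2·9.81·1.444/1.5) ≈ 4.35 m/s.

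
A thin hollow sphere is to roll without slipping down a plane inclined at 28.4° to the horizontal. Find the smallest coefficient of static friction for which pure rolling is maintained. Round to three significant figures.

μ_min ≈ 0.216

Here I = (2/3)MR², so the shape factor k = I/(MR²) = 2/3.
Translational: Mg sinθ − f = Ma. Rotational about the CM: fR = Iα = kMRa, so f = kMa.
These give a = g sinθ/(1+k) and the required friction f = kMg sinθ/(1+k).
With N = Mg cosθ, the no-slip condition f ≤ μN gives μ_min = f/N = k tanθ/(1+k).
μ_min = (2/3) × tan28.4° / 1.667 ≈ 0.216.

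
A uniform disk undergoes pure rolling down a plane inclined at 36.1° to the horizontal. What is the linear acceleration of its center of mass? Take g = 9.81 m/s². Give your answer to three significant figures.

a ≈ 3.85 m/s²

For this body I = (1/2)MR², i.e. k = I/(MR²) = 0.5.
Newton's second law down the slope: Mg sinθ − f = Ma. The torque equation fR = Iα (with α = a/R) gives f = kMa.
Eliminating f: Mg sinθ = (1+k)Ma, so a = g sinθ/(1+k) = 9.81 × sin36.1° / 1.5 ≈ 3.85 m/s².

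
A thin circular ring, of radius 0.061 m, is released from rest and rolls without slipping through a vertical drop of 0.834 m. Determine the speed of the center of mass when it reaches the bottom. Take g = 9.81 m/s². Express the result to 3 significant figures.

Here I = MR², so the shape factor k = I/(MR²) = 1.
Since it rolls without slipping, ω = v/R and KE = ½Mv² + ½Iω² = ½(1+k)Mv² = Mv².
Setting Mgh = Mv² gives v = √(2gh/(1+k)) = √(2·9.81·0.834/2) ≈ 2.86 m/s.

v ≈ 2.86 m/s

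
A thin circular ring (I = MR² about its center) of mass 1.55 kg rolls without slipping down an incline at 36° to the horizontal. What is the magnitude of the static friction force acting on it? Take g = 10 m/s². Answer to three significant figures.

f ≈ 4.56 N

With I = MR², the ratio k = I/(MR²) is 1.
Newton's second law down the slope: Mg sinθ − f = Ma. The torque equation fR = Iα (with α = a/R) gives f = kMa.
Combining, a = g sinθ/(1+k) and f = kMa = kMg sinθ/(1+k).
f = 1 × 1.55 × 10 × sin36° / 2 ≈ 4.56 N.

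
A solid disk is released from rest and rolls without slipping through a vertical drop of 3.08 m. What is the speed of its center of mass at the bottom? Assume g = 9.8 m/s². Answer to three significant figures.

For this body I = (1/2)MR², i.e. k = I/(MR²) = 0.5.
Pure rolling means v = ωR; then KE = ½Mv² + ½I(v/R)² = ½(1+k)Mv² = (3/4)Mv².
Setting Mgh = (3/4)Mv² gives v = √(2gh/(1+k)) = √(2·9.8·3.08/1.5) ≈ 6.34 m/s.

v ≈ 6.34 m/s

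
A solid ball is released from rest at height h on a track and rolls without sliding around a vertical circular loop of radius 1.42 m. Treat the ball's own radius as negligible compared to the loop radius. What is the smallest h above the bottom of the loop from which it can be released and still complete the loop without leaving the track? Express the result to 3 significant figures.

h_min ≈ 3.83 m

For this body I = (2/5)MR², i.e. k = I/(MR²) = 0.4.
At the top, contact is just lost when gravity alone supplies the centripetal force: Mg = Mv_top²/r, i.e. v_top² = gr.
With ω = v/R, the kinetic energy at speed v is ½(1+k)Mv² = (7/10)Mv².
Energy conservation from release (height h) to the top (height 2r): Mgh = Mg(2r) + (7/10)M·gr.
Thus h_min = 2r + (1+k)r/2 = r(2 + 1.4/2) = 1.42 × 2.7 ≈ 3.83 m.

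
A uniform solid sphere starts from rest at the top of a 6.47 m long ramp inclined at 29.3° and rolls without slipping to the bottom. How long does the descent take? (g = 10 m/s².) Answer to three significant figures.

Here I = (2/5)MR², so the shape factor k = I/(MR²) = 0.4.
Translational: Mg sinθ − f = Ma. Rotational about the CM: fR = Iα = kMRa, so f = kMa.
Hence a = g sinθ/(1+k) = 10×sin29.3°/1.4 = 3.496 m/s².
With constant a from rest, t = √(2L/a) = √(2·6.47/3.496) ≈ 1.92 s.

t ≈ 1.92 s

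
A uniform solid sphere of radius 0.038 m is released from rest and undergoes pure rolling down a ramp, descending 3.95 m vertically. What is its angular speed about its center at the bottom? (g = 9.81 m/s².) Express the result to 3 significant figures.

With I = (2/5)MR², the ratio k = I/(MR²) is 0.4.
Since it rolls without slipping, ω = v/R and KE = ½Mv² + ½Iω² = ½(1+k)Mv² = (7/10)Mv².
Energy conservation Mgh = ½(1+k)Mv² gives v = √(2gh/(1+k)) = √(2 × 9.81 × 3.95 / 1.4) = 7.44 m/s.
Then ω = v/R = 7.44 / 0.038 ≈ 196 rad/s.

ω ≈ 196 rad/s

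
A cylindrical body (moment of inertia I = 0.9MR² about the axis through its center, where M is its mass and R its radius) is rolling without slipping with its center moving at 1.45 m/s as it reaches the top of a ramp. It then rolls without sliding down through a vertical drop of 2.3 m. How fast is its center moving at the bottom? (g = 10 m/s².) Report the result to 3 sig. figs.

v ≈ 5.13 m/s

The moment of inertia is 0.9MR², giving k ≡ I/(MR²) = 0.9.
Pure rolling means v = ωR; then KE = ½Mv² + ½I(v/R)² = ½(1+k)Mv² = (19/20)Mv².
Energy conservation: (19/20)Mv₀² + Mgh = (19/20)Mv², so v² = v₀² + 2gh/(1+k).
v = √(1.45² + 2×10×2.3/1.9) = √26.31 ≈ 5.13 m/s.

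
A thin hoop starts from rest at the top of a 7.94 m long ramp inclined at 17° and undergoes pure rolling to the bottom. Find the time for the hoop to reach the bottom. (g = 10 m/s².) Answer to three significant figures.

Here I = MR², so the shape factor k = I/(MR²) = 1.
Translational: Mg sinθ − f = Ma. Rotational about the CM: fR = Iα = kMRa, so f = kMa.
Hence a = g sinθ/(1+k) = 10×sin17°/2 = 1.462 m/s².
Starting from rest, L = ½at², so t = √(2L/a) = √(2×7.94/1.462) ≈ 3.30 s.

t ≈ 3.30 s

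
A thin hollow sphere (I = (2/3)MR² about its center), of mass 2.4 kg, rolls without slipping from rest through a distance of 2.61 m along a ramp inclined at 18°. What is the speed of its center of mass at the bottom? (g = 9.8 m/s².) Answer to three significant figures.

v ≈ 3.08 m/s

For this body I = (2/3)MR², i.e. k = I/(MR²) = 2/3.
Pure rolling means v = ωR; then KE = ½Mv² + ½I(v/R)² = ½(1+k)Mv² = (5/6)Mv².
The vertical drop is h = L sinθ = 2.61 × sin18° = 0.8065 m.
Setting Mgh = (5/6)Mv² gives v = √(2gh/(1+k)) = √(2·9.8·0.8065/1.667) ≈ 3.08 m/s.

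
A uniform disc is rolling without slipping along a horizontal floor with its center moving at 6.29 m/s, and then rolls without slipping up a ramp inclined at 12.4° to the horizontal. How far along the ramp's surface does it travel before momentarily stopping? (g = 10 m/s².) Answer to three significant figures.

d ≈ 13.8 m

Here I = (1/2)MR², so the shape factor k = I/(MR²) = 0.5.
Since it rolls without slipping, ω = v/R and KE = ½Mv² + ½Iω² = ½(1+k)Mv² = (3/4)Mv².
Setting this equal to Mgh gives the vertical rise h = (1+k)v₀²/(2g) = 1.5×6.29²/(2×10) = 2.967 m.
The distance along the slope is d = h/sinθ = 2.967/sin12.4° ≈ 13.8 m.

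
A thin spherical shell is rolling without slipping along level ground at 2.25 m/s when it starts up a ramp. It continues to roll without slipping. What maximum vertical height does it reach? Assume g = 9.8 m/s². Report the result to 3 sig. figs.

h ≈ 0.430 m

For this body I = (2/3)MR², i.e. k = I/(MR²) = 2/3.
The rolling condition ω = v/R makes the rotational term ½I(v/R)² = ½kMv², so KE_total = ½(1+k)Mv² = (5/6)Mv².
At the top the kinetic energy is zero, so (5/6)Mv₀² = Mgh.
Thus h = (1+k)v₀²/(2g) = 1.667 × 2.25² / (2 × 9.8) ≈ 0.430 m.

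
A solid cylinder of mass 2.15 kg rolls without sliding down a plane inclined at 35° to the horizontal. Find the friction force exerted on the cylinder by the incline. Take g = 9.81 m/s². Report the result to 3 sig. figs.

Here I = (1/2)MR², so the shape factor k = I/(MR²) = 0.5.
Newton's second law down the slope: Mg sinθ − f = Ma. The torque equation fR = Iα (with α = a/R) gives f = kMa.
Combining, a = g sinθ/(1+k) and f = kMa = kMg sinθ/(1+k).
f = 0.5 × 2.15 × 9.81 × sin35° / 1.5 ≈ 4.03 N.

f ≈ 4.03 N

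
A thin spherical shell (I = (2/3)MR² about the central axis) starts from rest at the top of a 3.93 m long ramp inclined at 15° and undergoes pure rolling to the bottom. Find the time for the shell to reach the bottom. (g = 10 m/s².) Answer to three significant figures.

The moment of inertia is (2/3)MR², giving k ≡ I/(MR²) = 2/3.
Translational: Mg sinθ − f = Ma. Rotational about the CM: fR = Iα = kMRa, so f = kMa.
Hence a = g sinθ/(1+k) = 10×sin15°/1.667 = 1.553 m/s².
Starting from rest, L = ½at², so t = √(2L/a) = √(2×3.93/1.553) ≈ 2.25 s.

t ≈ 2.25 s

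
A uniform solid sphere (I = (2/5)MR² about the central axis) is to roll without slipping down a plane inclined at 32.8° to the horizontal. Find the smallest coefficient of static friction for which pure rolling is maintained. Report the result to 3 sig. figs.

μ_min ≈ 0.184

The moment of inertia is (2/5)MR², giving k ≡ I/(MR²) = 0.4.
Translational: Mg sinθ − f = Ma. Rotational about the CM: fR = Iα = kMRa, so f = kMa.
These give a = g sinθ/(1+k) and the required friction f = kMg sinθ/(1+k).
The normal force is N = Mg cosθ, so μ_min = f/N = k tanθ/(1+k).
μ_min = 0.4 × tan32.8° / 1.4 ≈ 0.184.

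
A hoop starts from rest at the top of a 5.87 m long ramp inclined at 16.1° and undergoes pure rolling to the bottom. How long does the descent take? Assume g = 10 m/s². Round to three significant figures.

t ≈ 2.91 s

The moment of inertia is MR², giving k ≡ I/(MR²) = 1.
Along the incline Mg sinθ − f = Ma, and torque about the center fR = Iα = kMR²(a/R) gives f = kMa.
Hence a = g sinθ/(1+k) = 10×sin16.1°/2 = 1.387 m/s².
With constant a from rest, t = √(2L/a) = √(2·5.87/1.387) ≈ 2.91 s.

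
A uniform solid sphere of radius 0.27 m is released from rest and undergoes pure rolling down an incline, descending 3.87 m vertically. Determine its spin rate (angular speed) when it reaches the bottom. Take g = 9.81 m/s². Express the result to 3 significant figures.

Here I = (2/5)MR², so the shape factor k = I/(MR²) = 0.4.
Since it rolls without slipping, ω = v/R and KE = ½Mv² + ½Iω² = ½(1+k)Mv² = (7/10)Mv².
Energy conservation Mgh = ½(1+k)Mv² gives v = √(2gh/(1+k)) = √(2 × 9.81 × 3.87 / 1.4) = 7.364 m/s.
The angular speed follows from ω = v/R = 7.364/0.27 ≈ 27.3 rad/s.

ω ≈ 27.3 rad/s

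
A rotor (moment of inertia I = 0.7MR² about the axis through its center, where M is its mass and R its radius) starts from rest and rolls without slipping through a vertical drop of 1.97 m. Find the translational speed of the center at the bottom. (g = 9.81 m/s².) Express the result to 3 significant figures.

With I = 0.7MR², the ratio k = I/(MR²) is 0.7.
Pure rolling means v = ωR; then KE = ½Mv² + ½I(v/R)² = ½(1+k)Mv² = (17/20)Mv².
Setting Mgh = (17/20)Mv² gives v = √(2gh/(1+k)) = √(2·9.81·1.97/1.7) ≈ 4.77 m/s.

v ≈ 4.77 m/s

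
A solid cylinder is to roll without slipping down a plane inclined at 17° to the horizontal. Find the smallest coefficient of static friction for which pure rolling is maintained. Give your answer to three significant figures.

For this body I = (1/2)MR², i.e. k = I/(MR²) = 0.5.
Along the incline Mg sinθ − f = Ma, and torque about the center fR = Iα = kMR²(a/R) gives f = kMa.
These give a = g sinθ/(1+k) and the required friction f = kMg sinθ/(1+k).
With N = Mg cosθ, the no-slip condition f ≤ μN gives μ_min = f/N = k tanθ/(1+k).
μ_min = 0.5 × tan17° / 1.5 ≈ 0.102.

μ_min ≈ 0.102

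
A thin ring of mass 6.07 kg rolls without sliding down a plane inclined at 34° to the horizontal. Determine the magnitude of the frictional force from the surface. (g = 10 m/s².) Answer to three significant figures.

f ≈ 17.0 N

Here I = MR², so the shape factor k = I/(MR²) = 1.
Along the incline Mg sinθ − f = Ma, and torque about the center fR = Iα = kMR²(a/R) gives f = kMa.
Combining, a = g sinθ/(1+k) and f = kMa = kMg sinθ/(1+k).
f = 1 × 6.07 × 10 × sin34° / 2 ≈ 17.0 N.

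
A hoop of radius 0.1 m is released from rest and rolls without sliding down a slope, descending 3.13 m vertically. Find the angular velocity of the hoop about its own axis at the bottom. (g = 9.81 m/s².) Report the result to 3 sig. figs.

Here I = MR², so the shape factor k = I/(MR²) = 1.
Rolling without slipping gives ω = v/R, so the total kinetic energy is ½Mv² + ½Iω² = ½(1+k)Mv² = Mv².
Energy conservation Mgh = ½(1+k)Mv² gives v = √(2gh/(1+k)) = √(2 × 9.81 × 3.13 / 2) = 5.541 m/s.
Then ω = v/R = 5.541 / 0.1 ≈ 55.4 rad/s.

ω ≈ 55.4 rad/s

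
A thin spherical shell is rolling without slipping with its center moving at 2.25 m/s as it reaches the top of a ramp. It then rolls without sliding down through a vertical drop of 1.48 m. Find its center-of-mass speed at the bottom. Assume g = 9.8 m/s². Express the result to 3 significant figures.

Here I = (2/3)MR², so the shape factor k = I/(MR²) = 2/3.
The rolling condition ω = v/R makes the rotational term ½I(v/R)² = ½kMv², so KE_total = ½(1+k)Mv² = (5/6)Mv².
Conserving energy between top and bottom: (5/6)Mv² = (5/6)Mv₀² + Mgh, hence v² = v₀² + 2gh/(1+k).
v = √(2.25² + 2×9.8×1.48/1.667) = √22.47 ≈ 4.74 m/s.

v ≈ 4.74 m/s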